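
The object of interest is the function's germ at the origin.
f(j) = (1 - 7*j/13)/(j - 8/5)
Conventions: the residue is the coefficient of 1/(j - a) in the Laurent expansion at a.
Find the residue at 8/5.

The residue is 9/65.

At the order-1 pole 8/5 set g(j) = (j - (8/5))*f(j) = 1 - 7*j/13.
Simple pole: residue = g(a) at a = 8/5, which is 9/65.


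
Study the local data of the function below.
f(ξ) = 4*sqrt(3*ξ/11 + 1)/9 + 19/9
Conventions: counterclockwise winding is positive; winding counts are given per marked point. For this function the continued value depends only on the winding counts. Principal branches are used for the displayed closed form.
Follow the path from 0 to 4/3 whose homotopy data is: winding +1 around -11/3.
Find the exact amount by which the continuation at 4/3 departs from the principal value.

The rational part is single-valued and drops out of the difference; each branch term changes only by its own monodromy.
(4/9)*sqrt(1 - ξ/(-11/3)): winding +1 is odd, the square root flips sign, contributing -2*(4/9)*sqrt(1 - (4/3)/(-11/3)) = -2*(4/9)*sqrt(15/11) = -(8/99)*sqrt(165).
Summing the contributions at ξ = 4/3 gives -(8/99)*sqrt(165).

Continued minus principal equals -(8/99)*sqrt(165).


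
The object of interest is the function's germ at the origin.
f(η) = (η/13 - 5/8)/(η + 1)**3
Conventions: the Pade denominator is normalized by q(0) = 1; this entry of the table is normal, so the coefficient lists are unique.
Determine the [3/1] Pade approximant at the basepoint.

Taylor coefficients needed (expand at 0): a_0 = -5/8, a_1 = 203/104, a_2 = -207/52, a_3 = 349/52, a_4 = -1055/104.
Write the denominator as Q(η) = 1 + q1*η. Requiring Q*f - P = O(η^5) with deg P <= 3 kills the coefficients of η^4..η^4 in Q*f:
  η^4: a_4 + q1*a_3 = 0, i.e. -1055/104 + (349/52)*q1 = 0.
Solving this linear system: q1 = 1055/698.
The numerator is Q*f truncated at degree 3: P0 = a_0 = -5/8; P1 = a_1 + q1*a_0 = 73119/72592; P2 = a_2 + q1*a_1 = -74807/72592; P3 = a_3 + q1*a_2 = 25217/36296.

The Pade approximant has numerator coefficients [-5/8, 73119/72592, -74807/72592, 25217/36296]; denominator coefficients [1, 1055/698].


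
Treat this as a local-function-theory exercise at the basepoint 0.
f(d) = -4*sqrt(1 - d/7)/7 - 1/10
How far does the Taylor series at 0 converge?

Branch term (-4/7)*sqrt(1 - d/(7)): its argument vanishes at d = 7, a square-root branch point, modulus 7.
The radius of convergence is the smallest modulus among the singular points: 7.

The radius of convergence is 7.


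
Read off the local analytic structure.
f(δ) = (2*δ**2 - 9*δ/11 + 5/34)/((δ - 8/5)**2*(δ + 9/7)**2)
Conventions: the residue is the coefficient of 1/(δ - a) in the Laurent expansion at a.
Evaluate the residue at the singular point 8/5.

The residue is 5970650/17515117.

At the order-2 pole 8/5 set g(δ) = (δ - (8/5))^2*f(δ) = (2*δ**2 - 9*δ/11 + 5/34)/(δ + 9/7)**2.
Order-2 pole: residue = g'(a); g'(8/5) = 5970650/17515117, so the residue is 5970650/17515117.


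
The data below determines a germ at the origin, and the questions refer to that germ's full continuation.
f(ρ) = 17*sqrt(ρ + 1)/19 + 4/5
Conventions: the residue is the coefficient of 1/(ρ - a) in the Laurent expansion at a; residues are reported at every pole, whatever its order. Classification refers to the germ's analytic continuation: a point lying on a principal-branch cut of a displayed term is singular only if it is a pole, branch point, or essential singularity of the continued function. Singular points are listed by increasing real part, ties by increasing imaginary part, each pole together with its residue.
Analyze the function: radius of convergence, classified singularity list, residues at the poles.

Radius of convergence at 0: 1.
At -1: an algebraic (square-root) branch point.

Branch term (17/19)*sqrt(1 - ρ/(-1)): its argument vanishes at ρ = -1, a square-root branch point, modulus 1.
The radius of convergence is the smallest modulus among the singular points: 1.


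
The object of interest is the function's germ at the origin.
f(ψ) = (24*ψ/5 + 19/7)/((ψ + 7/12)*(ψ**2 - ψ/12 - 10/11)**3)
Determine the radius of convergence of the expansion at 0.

Denominator factor (ψ**2 - ψ/12 - 10/11)^3: discriminant 5771/1584, real irrational roots 1/24 + (1/264)*sqrt(63481) and 1/24 - (1/264)*sqrt(63481); poles of order 3, moduli 1/24 + (1/264)*sqrt(63481) and -1/24 + (1/264)*sqrt(63481).
Denominator factor (ψ + 7/12): pole of order 1 at -7/12, modulus 7/12.
The radius of convergence is the smallest modulus among the singular points: 7/12.

The radius of convergence is 7/12.


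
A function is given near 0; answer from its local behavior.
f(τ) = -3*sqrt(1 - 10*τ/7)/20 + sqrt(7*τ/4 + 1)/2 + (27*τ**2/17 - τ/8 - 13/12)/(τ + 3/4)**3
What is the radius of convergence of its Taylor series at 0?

Denominator factor (τ + 3/4)^3: pole of order 3 at -3/4, modulus 3/4.
Branch term (1/2)*sqrt(1 - τ/(-4/7)): its argument vanishes at τ = -4/7, a square-root branch point, modulus 4/7.
Branch term (-3/20)*sqrt(1 - τ/(7/10)): its argument vanishes at τ = 7/10, a square-root branch point, modulus 7/10.
The radius of convergence is the smallest modulus among the singular points: 4/7.

The radius of convergence is 4/7.


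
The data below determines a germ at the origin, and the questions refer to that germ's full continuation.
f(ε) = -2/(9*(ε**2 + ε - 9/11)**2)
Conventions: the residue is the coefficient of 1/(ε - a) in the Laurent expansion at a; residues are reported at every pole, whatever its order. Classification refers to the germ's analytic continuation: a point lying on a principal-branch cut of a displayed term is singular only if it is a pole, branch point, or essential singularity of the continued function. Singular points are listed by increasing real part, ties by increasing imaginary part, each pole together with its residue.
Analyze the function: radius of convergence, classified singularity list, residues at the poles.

Radius of convergence at 0: -1/2 + (1/22)*sqrt(517).
At -1/2 - (1/22)*sqrt(517): a pole of order 2; residue -(44/19881)*sqrt(517).
At -1/2 + (1/22)*sqrt(517): a pole of order 2; residue (44/19881)*sqrt(517).

Denominator factor (ε**2 + ε - 9/11)^2: discriminant 47/11, real irrational roots -1/2 + (1/22)*sqrt(517) and -1/2 - (1/22)*sqrt(517); poles of order 2, moduli -1/2 + (1/22)*sqrt(517) and 1/2 + (1/22)*sqrt(517).
The radius of convergence is the smallest modulus among the singular points: -1/2 + (1/22)*sqrt(517).
The factor ε**2 + ε - 9/11 splits as (ε - a)(ε - a') with a = -1/2 - (1/22)*sqrt(517), a' = -1/2 + (1/22)*sqrt(517). At the order-2 pole a set g(ε) = (ε - a)^2*f(ε) = [-2/9] / (ε - a')^2.
Order-2 pole: residue = g'(a); g'(-1/2 - (1/22)*sqrt(517)) = -(44/19881)*sqrt(517), so the residue is -(44/19881)*sqrt(517).
The factor ε**2 + ε - 9/11 splits as (ε - a)(ε - a') with a = -1/2 + (1/22)*sqrt(517), a' = -1/2 - (1/22)*sqrt(517). At the order-2 pole a set g(ε) = (ε - a)^2*f(ε) = [-2/9] / (ε - a')^2.
Order-2 pole: residue = g'(a); g'(-1/2 + (1/22)*sqrt(517)) = (44/19881)*sqrt(517), so the residue is (44/19881)*sqrt(517).
List the singular points by increasing real part (a conjugate pair: the negative imaginary part first).


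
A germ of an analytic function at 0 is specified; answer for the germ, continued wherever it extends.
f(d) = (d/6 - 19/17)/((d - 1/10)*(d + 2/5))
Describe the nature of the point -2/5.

The denominator factor d + 2/5 vanishes at -2/5 and appears to the power 1; the numerator there equals -302/255, nonzero, and no other factor vanishes.
Hence a pole whose order is the multiplicity, 1.

The point is a pole of order 1.


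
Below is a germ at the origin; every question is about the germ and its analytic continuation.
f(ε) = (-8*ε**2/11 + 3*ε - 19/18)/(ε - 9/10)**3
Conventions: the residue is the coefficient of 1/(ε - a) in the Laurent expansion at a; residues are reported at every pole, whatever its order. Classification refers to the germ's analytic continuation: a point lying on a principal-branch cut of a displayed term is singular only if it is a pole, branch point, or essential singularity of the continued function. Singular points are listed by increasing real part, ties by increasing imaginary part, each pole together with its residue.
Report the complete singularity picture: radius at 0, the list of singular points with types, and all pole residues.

Denominator factor (ε - 9/10)^3: pole of order 3 at 9/10, modulus 9/10.
The radius of convergence is the smallest modulus among the singular points: 9/10.
At the order-3 pole 9/10 set g(ε) = (ε - (9/10))^3*f(ε) = -8*ε**2/11 + 3*ε - 19/18.
Order-3 pole: residue = g''(a)/2; g''(9/10) = -16/11, so the residue is -8/11.

Radius of convergence at 0: 9/10.
At 9/10: a pole of order 3; residue -8/11.


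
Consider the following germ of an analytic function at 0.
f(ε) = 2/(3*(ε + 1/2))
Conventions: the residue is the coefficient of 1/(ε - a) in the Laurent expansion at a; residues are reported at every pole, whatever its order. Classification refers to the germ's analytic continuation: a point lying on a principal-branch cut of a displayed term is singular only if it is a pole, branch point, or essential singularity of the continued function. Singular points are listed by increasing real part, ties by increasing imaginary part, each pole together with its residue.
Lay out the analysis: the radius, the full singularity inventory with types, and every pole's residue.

Denominator factor (ε + 1/2): pole of order 1 at -1/2, modulus 1/2.
The radius of convergence is the smallest modulus among the singular points: 1/2.
At the order-1 pole -1/2 set g(ε) = (ε - (-1/2))*f(ε) = 2/3.
Simple pole: residue = g(a) at a = -1/2, which is 2/3.

Radius of convergence at 0: 1/2.
At -1/2: a pole of order 1; residue 2/3.


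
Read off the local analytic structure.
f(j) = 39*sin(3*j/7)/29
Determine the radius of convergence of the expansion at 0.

The factor sin(3*j/7) is entire and contributes no finite singular point.
The polynomial part has no poles.
No finite singular points: the Taylor series at 0 converges everywhere.

The radius of convergence is infinite.


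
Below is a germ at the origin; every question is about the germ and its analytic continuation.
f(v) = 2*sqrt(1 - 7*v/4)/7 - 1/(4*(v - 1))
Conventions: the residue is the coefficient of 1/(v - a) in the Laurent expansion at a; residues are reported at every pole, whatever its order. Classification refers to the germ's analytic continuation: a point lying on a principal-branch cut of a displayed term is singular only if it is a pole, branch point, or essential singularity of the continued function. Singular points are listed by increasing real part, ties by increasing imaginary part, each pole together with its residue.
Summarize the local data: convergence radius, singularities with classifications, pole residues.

Radius of convergence at 0: 4/7.
At 4/7: an algebraic (square-root) branch point.
At 1: a pole of order 1; residue -1/4.

Denominator factor (v - 1): pole of order 1 at 1, modulus 1.
Branch term (2/7)*sqrt(1 - v/(4/7)): its argument vanishes at v = 4/7, a square-root branch point, modulus 4/7.
The radius of convergence is the smallest modulus among the singular points: 4/7.
The branch term is analytic at 1 and contributes nothing to the residue; only the rational part matters.
At the order-1 pole 1 set g(v) = (v - (1))*(rational part) = -1/4.
Simple pole: residue = g(a) at a = 1, which is -1/4.
List the singular points by increasing real part (a conjugate pair: the negative imaginary part first).


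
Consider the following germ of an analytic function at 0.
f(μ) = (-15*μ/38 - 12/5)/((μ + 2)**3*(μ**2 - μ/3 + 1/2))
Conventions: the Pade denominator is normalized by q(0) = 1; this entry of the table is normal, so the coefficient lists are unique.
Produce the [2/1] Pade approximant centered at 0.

Taylor coefficients needed (expand at 0): a_0 = -3/5, a_1 = 61/152, a_2 = 3263/4560, a_3 = 199/720.
Write the denominator as Q(μ) = 1 + q1*μ. Requiring Q*f - P = O(μ^4) with deg P <= 2 kills the coefficients of μ^3..μ^3 in Q*f:
  μ^3: a_3 + q1*a_2 = 0, i.e. 199/720 + (3263/4560)*q1 = 0.
Solving this linear system: q1 = -3781/9789.
The numerator is Q*f truncated at degree 2: P0 = a_0 = -3/5; P1 = a_1 + q1*a_0 = 1569927/2479880; P2 = a_2 + q1*a_1 = 2780253/4959760.

The Pade approximant has numerator coefficients [-3/5, 1569927/2479880, 2780253/4959760]; denominator coefficients [1, -3781/9789].


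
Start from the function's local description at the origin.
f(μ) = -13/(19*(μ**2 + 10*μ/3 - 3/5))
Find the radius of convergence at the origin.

Denominator factor (μ**2 + 10*μ/3 - 3/5): discriminant 608/45, real irrational roots -5/3 + (2/15)*sqrt(190) and -5/3 - (2/15)*sqrt(190); poles of order 1, moduli -5/3 + (2/15)*sqrt(190) and 5/3 + (2/15)*sqrt(190).
The radius of convergence is the smallest modulus among the singular points: -5/3 + (2/15)*sqrt(190).

The radius of convergence is -5/3 + (2/15)*sqrt(190).


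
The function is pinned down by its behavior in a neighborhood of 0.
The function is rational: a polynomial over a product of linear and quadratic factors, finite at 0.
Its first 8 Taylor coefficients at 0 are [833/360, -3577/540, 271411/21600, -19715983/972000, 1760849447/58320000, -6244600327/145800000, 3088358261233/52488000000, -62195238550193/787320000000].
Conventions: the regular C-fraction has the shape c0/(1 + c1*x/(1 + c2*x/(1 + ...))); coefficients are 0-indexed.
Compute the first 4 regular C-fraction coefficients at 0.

Taylor coefficients (read off): a_0 = 833/360, a_1 = -3577/540, a_2 = 271411/21600, a_3 = -19715983/972000.
c0 = a_0 = 833/360. Peel one level at a time: if S = 1 + c*x/S' with S'(0) = 1, then c is the x-coefficient of S and S' = c*x/(S - 1).
S_1 = c0/f = 1 + (146/51)*x + (143831/52020)*x^2 + ...; c1 = 146/51.
S_2 = c1*x/(S_1 - 1) = 1 + (-143831/148920)*x + (41142361/76737600)*x^2 + ...; c2 = -143831/148920.
S_3 = c2*x/(S_2 - 1) = 1 + (699420137/1259959560)*x + ...; c3 = 699420137/1259959560.

The regular C-fraction coefficients are [833/360, 146/51, -143831/148920, 699420137/1259959560].


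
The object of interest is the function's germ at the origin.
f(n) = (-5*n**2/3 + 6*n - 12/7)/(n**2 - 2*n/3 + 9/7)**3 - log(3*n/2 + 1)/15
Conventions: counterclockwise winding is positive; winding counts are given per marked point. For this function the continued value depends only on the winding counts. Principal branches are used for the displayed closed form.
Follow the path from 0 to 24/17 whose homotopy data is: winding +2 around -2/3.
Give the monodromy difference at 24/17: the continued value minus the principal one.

The rational part is single-valued and drops out of the difference; each branch term changes only by its own monodromy.
(-1/15)*log(1 - n/(-2/3)): each positive loop around -2/3 adds 2*pi*i to the log, so winding +2 contributes (-1/15)*(2)*2*pi*i = -(4/15)*pi*i.
Summing the contributions at n = 24/17 gives -(4/15)*pi*i.

Continued minus principal equals -(4/15)*pi*i.


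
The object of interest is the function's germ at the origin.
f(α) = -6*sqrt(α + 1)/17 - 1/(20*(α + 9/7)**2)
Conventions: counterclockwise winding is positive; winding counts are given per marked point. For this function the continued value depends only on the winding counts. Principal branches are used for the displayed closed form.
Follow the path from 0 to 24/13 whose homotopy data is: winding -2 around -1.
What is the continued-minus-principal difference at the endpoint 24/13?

Continued minus principal equals 0.

The rational part is single-valued and drops out of the difference; each branch term changes only by its own monodromy.
(-6/17)*sqrt(1 - α/(-1)): winding -2 is even, the square root returns to the same sheet, contribution 0.
Summing the contributions at α = 24/13 gives 0.


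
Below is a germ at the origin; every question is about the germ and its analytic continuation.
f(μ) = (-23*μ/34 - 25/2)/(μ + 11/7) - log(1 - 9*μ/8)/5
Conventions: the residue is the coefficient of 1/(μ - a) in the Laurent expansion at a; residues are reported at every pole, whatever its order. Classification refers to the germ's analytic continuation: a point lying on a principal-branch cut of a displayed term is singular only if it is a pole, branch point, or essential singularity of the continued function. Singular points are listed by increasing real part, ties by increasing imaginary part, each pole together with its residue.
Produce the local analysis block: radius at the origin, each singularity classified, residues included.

Radius of convergence at 0: 8/9.
At -11/7: a pole of order 1; residue -1361/119.
At 8/9: a logarithmic branch point.

Denominator factor (μ + 11/7): pole of order 1 at -11/7, modulus 11/7.
Branch term (-1/5)*log(1 - μ/(8/9)): its argument vanishes at μ = 8/9, a logarithmic branch point, modulus 8/9.
The radius of convergence is the smallest modulus among the singular points: 8/9.
The branch term is analytic at -11/7 and contributes nothing to the residue; only the rational part matters.
At the order-1 pole -11/7 set g(μ) = (μ - (-11/7))*(rational part) = -23*μ/34 - 25/2.
Simple pole: residue = g(a) at a = -11/7, which is -1361/119.
List the singular points by increasing real part (a conjugate pair: the negative imaginary part first).


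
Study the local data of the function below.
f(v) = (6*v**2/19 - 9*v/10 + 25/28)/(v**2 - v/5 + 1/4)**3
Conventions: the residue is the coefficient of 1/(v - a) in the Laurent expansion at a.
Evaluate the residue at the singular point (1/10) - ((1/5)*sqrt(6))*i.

The residue is ((86375/38304)*sqrt(6))*i.

The factor v**2 - v/5 + 1/4 splits as (v - a)(v - a') with a = (1/10) - ((1/5)*sqrt(6))*i, a' = (1/10) + ((1/5)*sqrt(6))*i. At the order-3 pole a set g(v) = (v - a)^3*f(v) = [6*v**2/19 - 9*v/10 + 25/28] / (v - a')^3.
Order-3 pole: residue = g''(a)/2; g''((1/10) - ((1/5)*sqrt(6))*i) = ((86375/19152)*sqrt(6))*i, so the residue is ((86375/38304)*sqrt(6))*i.


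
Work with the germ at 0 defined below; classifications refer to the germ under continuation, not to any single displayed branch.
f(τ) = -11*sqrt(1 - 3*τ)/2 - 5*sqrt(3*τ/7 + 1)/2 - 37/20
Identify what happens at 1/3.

The point is an algebraic (square-root) branch point.

The term (-11/2)*sqrt(1 - τ/(1/3)) has argument 1 - 1/3/(1/3) = 0 at 1/3: a square-root (algebraic, two-sheeted) branch point; the remaining terms are analytic or single-valued there.


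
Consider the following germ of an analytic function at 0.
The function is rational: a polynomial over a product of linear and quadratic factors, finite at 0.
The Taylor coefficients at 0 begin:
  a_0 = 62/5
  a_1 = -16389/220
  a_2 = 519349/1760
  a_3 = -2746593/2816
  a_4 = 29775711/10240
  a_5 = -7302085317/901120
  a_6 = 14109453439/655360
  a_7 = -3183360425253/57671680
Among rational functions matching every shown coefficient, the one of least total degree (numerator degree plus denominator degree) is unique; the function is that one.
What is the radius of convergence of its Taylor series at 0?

No rational of total degree below 6 reproduces all 8 coefficients; solving the [1/5] Pade equations on them gives f(γ) = (8*γ/11 + 31/5)/((γ + 1/2)**3*(γ**2 + γ/2 + 4)), whose expansion matches every shown term.
Denominator factor (γ + 1/2)^3: pole of order 3 at -1/2, modulus 1/2.
Denominator factor (γ**2 + γ/2 + 4): discriminant -63/4, complex-conjugate roots (-1/4) + ((3/4)*sqrt(7))*i and (-1/4) - ((3/4)*sqrt(7))*i; poles of order 1, moduli 2 and 2.
The radius of convergence is the smallest modulus among the singular points: 1/2.

The radius of convergence is 1/2.


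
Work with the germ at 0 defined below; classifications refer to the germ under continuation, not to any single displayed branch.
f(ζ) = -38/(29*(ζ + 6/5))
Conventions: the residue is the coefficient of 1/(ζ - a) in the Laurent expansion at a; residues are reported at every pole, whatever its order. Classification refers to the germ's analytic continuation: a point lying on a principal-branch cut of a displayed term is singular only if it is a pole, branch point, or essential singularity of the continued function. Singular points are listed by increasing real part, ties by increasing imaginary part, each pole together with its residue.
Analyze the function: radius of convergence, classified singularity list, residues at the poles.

Radius of convergence at 0: 6/5.
At -6/5: a pole of order 1; residue -38/29.

Denominator factor (ζ + 6/5): pole of order 1 at -6/5, modulus 6/5.
The radius of convergence is the smallest modulus among the singular points: 6/5.
At the order-1 pole -6/5 set g(ζ) = (ζ - (-6/5))*f(ζ) = -38/29.
Simple pole: residue = g(a) at a = -6/5, which is -38/29.


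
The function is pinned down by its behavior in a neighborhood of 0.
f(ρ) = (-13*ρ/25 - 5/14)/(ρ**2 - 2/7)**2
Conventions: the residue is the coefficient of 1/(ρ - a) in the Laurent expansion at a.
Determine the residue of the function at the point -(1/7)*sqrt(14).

The residue is -(5/32)*sqrt(14).

The factor ρ**2 - 2/7 splits as (ρ - a)(ρ - a') with a = -(1/7)*sqrt(14), a' = (1/7)*sqrt(14). At the order-2 pole a set g(ρ) = (ρ - a)^2*f(ρ) = [-13*ρ/25 - 5/14] / (ρ - a')^2.
Order-2 pole: residue = g'(a); g'(-(1/7)*sqrt(14)) = -(5/32)*sqrt(14), so the residue is -(5/32)*sqrt(14).


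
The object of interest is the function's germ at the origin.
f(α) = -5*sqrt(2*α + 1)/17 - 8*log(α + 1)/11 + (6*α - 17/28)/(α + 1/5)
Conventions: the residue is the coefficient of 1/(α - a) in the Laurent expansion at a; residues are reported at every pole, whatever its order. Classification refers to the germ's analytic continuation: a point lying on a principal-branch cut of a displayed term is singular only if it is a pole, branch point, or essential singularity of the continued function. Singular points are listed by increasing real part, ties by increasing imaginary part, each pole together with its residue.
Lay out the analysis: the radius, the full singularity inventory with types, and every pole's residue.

Denominator factor (α + 1/5): pole of order 1 at -1/5, modulus 1/5.
Branch term (-5/17)*sqrt(1 - α/(-1/2)): its argument vanishes at α = -1/2, a square-root branch point, modulus 1/2.
Branch term (-8/11)*log(1 - α/(-1)): its argument vanishes at α = -1, a logarithmic branch point, modulus 1.
The radius of convergence is the smallest modulus among the singular points: 1/5.
The branch terms are analytic at -1/5 and contribute nothing to the residue; only the rational part matters.
At the order-1 pole -1/5 set g(α) = (α - (-1/5))*(rational part) = 6*α - 17/28.
Simple pole: residue = g(a) at a = -1/5, which is -253/140.
List the singular points by increasing real part (a conjugate pair: the negative imaginary part first).

Radius of convergence at 0: 1/5.
At -1: a logarithmic branch point.
At -1/2: an algebraic (square-root) branch point.
At -1/5: a pole of order 1; residue -253/140.


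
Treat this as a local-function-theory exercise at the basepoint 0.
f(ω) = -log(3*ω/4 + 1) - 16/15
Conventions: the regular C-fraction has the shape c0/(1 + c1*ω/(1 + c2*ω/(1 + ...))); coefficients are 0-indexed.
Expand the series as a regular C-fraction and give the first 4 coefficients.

The regular C-fraction coefficients are [-16/15, -45/64, 69/64, 1/23].

Taylor coefficients (expand at 0): a_0 = -16/15, a_1 = -3/4, a_2 = 9/32, a_3 = -9/64.
c0 = a_0 = -16/15. Peel one level at a time: if S = 1 + c*ω/S' with S'(0) = 1, then c is the ω-coefficient of S and S' = c*ω/(S - 1).
S_1 = c0/f = 1 + (-45/64)*ω + (3105/4096)*ω^2 + ...; c1 = -45/64.
S_2 = c1*ω/(S_1 - 1) = 1 + (69/64)*ω + (-3/64)*ω^2 + ...; c2 = 69/64.
S_3 = c2*ω/(S_2 - 1) = 1 + (1/23)*ω + ...; c3 = 1/23.


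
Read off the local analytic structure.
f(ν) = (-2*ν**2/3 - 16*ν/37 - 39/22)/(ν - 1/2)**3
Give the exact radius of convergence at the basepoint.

Denominator factor (ν - 1/2)^3: pole of order 3 at 1/2, modulus 1/2.
The radius of convergence is the smallest modulus among the singular points: 1/2.

The radius of convergence is 1/2.


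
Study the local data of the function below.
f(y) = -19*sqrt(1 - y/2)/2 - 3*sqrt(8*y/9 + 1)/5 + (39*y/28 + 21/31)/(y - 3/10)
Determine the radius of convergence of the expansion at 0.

The radius of convergence is 3/10.

Denominator factor (y - 3/10): pole of order 1 at 3/10, modulus 3/10.
Branch term (-19/2)*sqrt(1 - y/(2)): its argument vanishes at y = 2, a square-root branch point, modulus 2.
Branch term (-3/5)*sqrt(1 - y/(-9/8)): its argument vanishes at y = -9/8, a square-root branch point, modulus 9/8.
The radius of convergence is the smallest modulus among the singular points: 3/10.


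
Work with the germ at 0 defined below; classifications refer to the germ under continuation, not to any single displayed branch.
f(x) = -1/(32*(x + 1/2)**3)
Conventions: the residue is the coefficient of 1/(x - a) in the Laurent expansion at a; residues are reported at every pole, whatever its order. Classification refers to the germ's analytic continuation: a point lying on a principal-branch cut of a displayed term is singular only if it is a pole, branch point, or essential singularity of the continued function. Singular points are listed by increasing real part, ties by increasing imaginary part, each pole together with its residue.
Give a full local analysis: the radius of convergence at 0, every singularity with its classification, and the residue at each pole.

Denominator factor (x + 1/2)^3: pole of order 3 at -1/2, modulus 1/2.
The radius of convergence is the smallest modulus among the singular points: 1/2.
At the order-3 pole -1/2 set g(x) = (x - (-1/2))^3*f(x) = -1/32.
Order-3 pole: residue = g''(a)/2; g''(-1/2) = 0, so the residue is 0.

Radius of convergence at 0: 1/2.
At -1/2: a pole of order 3; residue 0.


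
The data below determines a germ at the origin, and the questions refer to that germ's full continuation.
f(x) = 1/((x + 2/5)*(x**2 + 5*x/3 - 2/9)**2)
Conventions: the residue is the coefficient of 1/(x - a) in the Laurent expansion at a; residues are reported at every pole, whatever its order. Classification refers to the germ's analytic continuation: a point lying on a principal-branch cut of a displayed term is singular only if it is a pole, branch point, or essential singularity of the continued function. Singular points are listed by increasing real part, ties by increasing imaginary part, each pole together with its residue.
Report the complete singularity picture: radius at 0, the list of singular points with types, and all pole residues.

Radius of convergence at 0: -5/6 + (1/6)*sqrt(33).
At -5/6 - (1/6)*sqrt(33): a pole of order 2; residue -50625/53792 + (674505/6508832)*sqrt(33).
At -2/5: a pole of order 1; residue 50625/26896.
At -5/6 + (1/6)*sqrt(33): a pole of order 2; residue -50625/53792 - (674505/6508832)*sqrt(33).

Denominator factor (x + 2/5): pole of order 1 at -2/5, modulus 2/5.
Denominator factor (x**2 + 5*x/3 - 2/9)^2: discriminant 11/3, real irrational roots -5/6 + (1/6)*sqrt(33) and -5/6 - (1/6)*sqrt(33); poles of order 2, moduli -5/6 + (1/6)*sqrt(33) and 5/6 + (1/6)*sqrt(33).
The radius of convergence is the smallest modulus among the singular points: -5/6 + (1/6)*sqrt(33).
The factor x**2 + 5*x/3 - 2/9 splits as (x - a)(x - a') with a = -5/6 - (1/6)*sqrt(33), a' = -5/6 + (1/6)*sqrt(33). At the order-2 pole a set g(x) = (x - a)^2*f(x) = [1/(x + 2/5)] / (x - a')^2.
Order-2 pole: residue = g'(a); g'(-5/6 - (1/6)*sqrt(33)) = -50625/53792 + (674505/6508832)*sqrt(33), so the residue is -50625/53792 + (674505/6508832)*sqrt(33).
At the order-1 pole -2/5 set g(x) = (x - (-2/5))*f(x) = (x**2 + 5*x/3 - 2/9)**(-2).
Simple pole: residue = g(a) at a = -2/5, which is 50625/26896.
The factor x**2 + 5*x/3 - 2/9 splits as (x - a)(x - a') with a = -5/6 + (1/6)*sqrt(33), a' = -5/6 - (1/6)*sqrt(33). At the order-2 pole a set g(x) = (x - a)^2*f(x) = [1/(x + 2/5)] / (x - a')^2.
Order-2 pole: residue = g'(a); g'(-5/6 + (1/6)*sqrt(33)) = -50625/53792 - (674505/6508832)*sqrt(33), so the residue is -50625/53792 - (674505/6508832)*sqrt(33).
List the singular points by increasing real part (a conjugate pair: the negative imaginary part first).


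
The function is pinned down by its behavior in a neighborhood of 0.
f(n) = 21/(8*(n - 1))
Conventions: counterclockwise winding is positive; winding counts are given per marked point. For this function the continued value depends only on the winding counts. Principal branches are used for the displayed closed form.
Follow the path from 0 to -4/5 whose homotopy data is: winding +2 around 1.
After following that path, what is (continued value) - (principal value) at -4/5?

Continued minus principal equals 0.

The function is rational, hence single-valued: continuing it around any pole returns the same value, so the difference is 0.


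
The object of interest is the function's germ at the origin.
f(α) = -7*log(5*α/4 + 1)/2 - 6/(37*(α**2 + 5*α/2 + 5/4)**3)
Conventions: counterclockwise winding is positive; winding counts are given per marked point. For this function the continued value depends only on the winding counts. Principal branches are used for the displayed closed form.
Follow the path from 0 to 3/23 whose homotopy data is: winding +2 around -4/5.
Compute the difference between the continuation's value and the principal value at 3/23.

The rational part is single-valued and drops out of the difference; each branch term changes only by its own monodromy.
(-7/2)*log(1 - α/(-4/5)): each positive loop around -4/5 adds 2*pi*i to the log, so winding +2 contributes (-7/2)*(2)*2*pi*i = -(14)*pi*i.
Summing the contributions at α = 3/23 gives -(14)*pi*i.

Continued minus principal equals -(14)*pi*i.


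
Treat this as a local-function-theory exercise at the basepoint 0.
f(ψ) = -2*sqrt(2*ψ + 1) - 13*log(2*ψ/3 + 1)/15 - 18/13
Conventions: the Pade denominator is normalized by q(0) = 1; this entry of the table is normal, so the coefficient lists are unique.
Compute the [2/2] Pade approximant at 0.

The Pade approximant has numerator coefficients [-44/13, -334076348/44015985, -464563948/132047955]; denominator coefficients [1, 334262/225723, 2145023/8126028].

Taylor coefficients needed (expand at 0): a_0 = -44/13, a_1 = -116/45, a_2 = 161/135, a_3 = -1319/1215, a_4 = 6283/4860.
Write the denominator as Q(ψ) = 1 + q1*ψ + q2*ψ^2. Requiring Q*f - P = O(ψ^5) with deg P <= 2 kills the coefficients of ψ^3..ψ^4 in Q*f:
  ψ^3: a_3 + q1*a_2 + q2*a_1 = 0, i.e. -1319/1215 + (161/135)*q1 + (-116/45)*q2 = 0.
  ψ^4: a_4 + q1*a_3 + q2*a_2 = 0, i.e. 6283/4860 + (-1319/1215)*q1 + (161/135)*q2 = 0.
Solving this linear system: q1 = 334262/225723, q2 = 2145023/8126028.
The numerator is Q*f truncated at degree 2: P0 = a_0 = -44/13; P1 = a_1 + q1*a_0 = -334076348/44015985; P2 = a_2 + q1*a_1 + q2*a_0 = -464563948/132047955.


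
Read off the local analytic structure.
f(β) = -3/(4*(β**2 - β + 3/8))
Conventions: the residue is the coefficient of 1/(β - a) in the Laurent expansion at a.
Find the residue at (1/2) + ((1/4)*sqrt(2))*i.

The factor β**2 - β + 3/8 splits as (β - a)(β - a') with a = (1/2) + ((1/4)*sqrt(2))*i, a' = (1/2) - ((1/4)*sqrt(2))*i. At the order-1 pole a set g(β) = (β - a)*f(β) = [-3/4] / (β - a').
Simple pole: residue = g(a) at a = (1/2) + ((1/4)*sqrt(2))*i, which is ((3/4)*sqrt(2))*i.

The residue is ((3/4)*sqrt(2))*i.


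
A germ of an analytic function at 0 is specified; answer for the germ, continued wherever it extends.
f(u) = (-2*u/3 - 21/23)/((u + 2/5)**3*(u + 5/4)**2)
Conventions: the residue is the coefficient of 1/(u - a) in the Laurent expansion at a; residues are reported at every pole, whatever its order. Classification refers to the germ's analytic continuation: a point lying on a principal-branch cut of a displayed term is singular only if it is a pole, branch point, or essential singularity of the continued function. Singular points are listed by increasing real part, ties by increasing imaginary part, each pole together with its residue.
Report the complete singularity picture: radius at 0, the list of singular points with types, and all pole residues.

Denominator factor (u + 5/4)^2: pole of order 2 at -5/4, modulus 5/4.
Denominator factor (u + 2/5)^3: pole of order 3 at -2/5, modulus 2/5.
The radius of convergence is the smallest modulus among the singular points: 2/5.
At the order-2 pole -5/4 set g(u) = (u - (-5/4))^2*f(u) = (-2*u/3 - 21/23)/(u + 2/5)**3.
Order-2 pole: residue = g'(a); g'(-5/4) = 8896000/5762949, so the residue is 8896000/5762949.
At the order-3 pole -2/5 set g(u) = (u - (-2/5))^3*f(u) = (-2*u/3 - 21/23)/(u + 5/4)**2.
Order-3 pole: residue = g''(a)/2; g''(-2/5) = -17792000/5762949, so the residue is -8896000/5762949.
List the singular points by increasing real part (a conjugate pair: the negative imaginary part first).

Radius of convergence at 0: 2/5.
At -5/4: a pole of order 2; residue 8896000/5762949.
At -2/5: a pole of order 3; residue -8896000/5762949.


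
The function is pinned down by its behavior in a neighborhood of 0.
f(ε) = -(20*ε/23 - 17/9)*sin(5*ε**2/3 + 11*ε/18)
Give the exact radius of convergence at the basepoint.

The factor -sin(5*ε**2/3 + 11*ε/18) is entire and contributes no finite singular point.
The polynomial part has no poles.
No finite singular points: the Taylor series at 0 converges everywhere.

The radius of convergence is infinite.


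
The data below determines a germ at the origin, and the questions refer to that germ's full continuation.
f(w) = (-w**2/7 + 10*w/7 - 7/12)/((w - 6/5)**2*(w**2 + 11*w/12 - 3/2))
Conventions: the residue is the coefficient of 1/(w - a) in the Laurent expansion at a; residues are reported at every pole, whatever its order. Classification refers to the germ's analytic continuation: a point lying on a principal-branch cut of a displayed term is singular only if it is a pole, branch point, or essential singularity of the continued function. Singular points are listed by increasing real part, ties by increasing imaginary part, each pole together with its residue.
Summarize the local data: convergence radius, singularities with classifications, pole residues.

Radius of convergence at 0: -11/24 + (1/24)*sqrt(985).
At -11/24 - (1/24)*sqrt(985): a pole of order 1; residue 1221925/1362816 - (6349435/268474752)*sqrt(985).
At -11/24 + (1/24)*sqrt(985): a pole of order 1; residue 1221925/1362816 + (6349435/268474752)*sqrt(985).
At 6/5: a pole of order 2; residue -1221925/681408.

Denominator factor (w - 6/5)^2: pole of order 2 at 6/5, modulus 6/5.
Denominator factor (w**2 + 11*w/12 - 3/2): discriminant 985/144, real irrational roots -11/24 + (1/24)*sqrt(985) and -11/24 - (1/24)*sqrt(985); poles of order 1, moduli -11/24 + (1/24)*sqrt(985) and 11/24 + (1/24)*sqrt(985).
The radius of convergence is the smallest modulus among the singular points: -11/24 + (1/24)*sqrt(985).
The factor w**2 + 11*w/12 - 3/2 splits as (w - a)(w - a') with a = -11/24 - (1/24)*sqrt(985), a' = -11/24 + (1/24)*sqrt(985). At the order-1 pole a set g(w) = (w - a)*f(w) = [(-w**2/7 + 10*w/7 - 7/12)/(w - 6/5)**2] / (w - a').
Simple pole: residue = g(a) at a = -11/24 - (1/24)*sqrt(985), which is 1221925/1362816 - (6349435/268474752)*sqrt(985).
The factor w**2 + 11*w/12 - 3/2 splits as (w - a)(w - a') with a = -11/24 + (1/24)*sqrt(985), a' = -11/24 - (1/24)*sqrt(985). At the order-1 pole a set g(w) = (w - a)*f(w) = [(-w**2/7 + 10*w/7 - 7/12)/(w - 6/5)**2] / (w - a').
Simple pole: residue = g(a) at a = -11/24 + (1/24)*sqrt(985), which is 1221925/1362816 + (6349435/268474752)*sqrt(985).
At the order-2 pole 6/5 set g(w) = (w - (6/5))^2*f(w) = (-w**2/7 + 10*w/7 - 7/12)/(w**2 + 11*w/12 - 3/2).
Order-2 pole: residue = g'(a); g'(6/5) = -1221925/681408, so the residue is -1221925/681408.
List the singular points by increasing real part (a conjugate pair: the negative imaginary part first).


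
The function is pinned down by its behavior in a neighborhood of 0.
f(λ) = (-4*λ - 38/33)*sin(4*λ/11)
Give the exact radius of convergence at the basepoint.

The radius of convergence is infinite.

The factor sin(4*λ/11) is entire and contributes no finite singular point.
The polynomial part has no poles.
No finite singular points: the Taylor series at 0 converges everywhere.


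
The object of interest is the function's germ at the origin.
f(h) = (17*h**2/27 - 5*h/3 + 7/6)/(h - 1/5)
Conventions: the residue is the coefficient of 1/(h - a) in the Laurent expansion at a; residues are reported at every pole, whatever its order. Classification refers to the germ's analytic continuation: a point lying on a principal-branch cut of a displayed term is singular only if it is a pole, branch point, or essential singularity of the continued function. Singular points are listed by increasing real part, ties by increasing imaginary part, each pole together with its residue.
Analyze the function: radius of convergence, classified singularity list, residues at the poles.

Denominator factor (h - 1/5): pole of order 1 at 1/5, modulus 1/5.
The radius of convergence is the smallest modulus among the singular points: 1/5.
At the order-1 pole 1/5 set g(h) = (h - (1/5))*f(h) = 17*h**2/27 - 5*h/3 + 7/6.
Simple pole: residue = g(a) at a = 1/5, which is 1159/1350.

Radius of convergence at 0: 1/5.
At 1/5: a pole of order 1; residue 1159/1350.


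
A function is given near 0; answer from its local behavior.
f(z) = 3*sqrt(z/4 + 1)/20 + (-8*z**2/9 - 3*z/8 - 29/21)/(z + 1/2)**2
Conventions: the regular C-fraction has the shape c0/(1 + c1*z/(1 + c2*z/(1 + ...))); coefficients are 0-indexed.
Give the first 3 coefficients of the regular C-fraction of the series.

Taylor coefficients (expand at 0): a_0 = -2257/420, a_1 = 69263/3360, a_2 = -10296509/161280.
c0 = a_0 = -2257/420. Peel one level at a time: if S = 1 + c*z/S' with S'(0) = 1, then c is the z-coefficient of S and S' = c*z/(S - 1).
S_1 = c0/f = 1 + (69263/18056)*z + (5544958201/1956114816)*z^2 + ...; c1 = 69263/18056.
S_2 = c1*z/(S_1 - 1) = 1 + (-5544958201/7503676368)*z + ...; c2 = -5544958201/7503676368.

The regular C-fraction coefficients are [-2257/420, 69263/18056, -5544958201/7503676368].


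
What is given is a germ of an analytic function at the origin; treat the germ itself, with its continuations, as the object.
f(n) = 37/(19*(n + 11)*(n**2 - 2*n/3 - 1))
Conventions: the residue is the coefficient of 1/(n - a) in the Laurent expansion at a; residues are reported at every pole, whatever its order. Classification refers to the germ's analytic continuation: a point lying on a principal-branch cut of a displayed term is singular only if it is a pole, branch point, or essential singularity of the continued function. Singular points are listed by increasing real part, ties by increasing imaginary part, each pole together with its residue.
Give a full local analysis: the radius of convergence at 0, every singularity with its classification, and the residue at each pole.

Radius of convergence at 0: -1/3 + (1/3)*sqrt(10).
At -11: a pole of order 1; residue 111/7258.
At 1/3 - (1/3)*sqrt(10): a pole of order 1; residue -111/14516 - (1887/72580)*sqrt(10).
At 1/3 + (1/3)*sqrt(10): a pole of order 1; residue -111/14516 + (1887/72580)*sqrt(10).

Denominator factor (n + 11): pole of order 1 at -11, modulus 11.
Denominator factor (n**2 - 2*n/3 - 1): discriminant 40/9, real irrational roots 1/3 + (1/3)*sqrt(10) and 1/3 - (1/3)*sqrt(10); poles of order 1, moduli 1/3 + (1/3)*sqrt(10) and -1/3 + (1/3)*sqrt(10).
The radius of convergence is the smallest modulus among the singular points: -1/3 + (1/3)*sqrt(10).
At the order-1 pole -11 set g(n) = (n - (-11))*f(n) = 37/(19*(n**2 - 2*n/3 - 1)).
Simple pole: residue = g(a) at a = -11, which is 111/7258.
The factor n**2 - 2*n/3 - 1 splits as (n - a)(n - a') with a = 1/3 - (1/3)*sqrt(10), a' = 1/3 + (1/3)*sqrt(10). At the order-1 pole a set g(n) = (n - a)*f(n) = [37/(19*(n + 11))] / (n - a').
Simple pole: residue = g(a) at a = 1/3 - (1/3)*sqrt(10), which is -111/14516 - (1887/72580)*sqrt(10).
The factor n**2 - 2*n/3 - 1 splits as (n - a)(n - a') with a = 1/3 + (1/3)*sqrt(10), a' = 1/3 - (1/3)*sqrt(10). At the order-1 pole a set g(n) = (n - a)*f(n) = [37/(19*(n + 11))] / (n - a').
Simple pole: residue = g(a) at a = 1/3 + (1/3)*sqrt(10), which is -111/14516 + (1887/72580)*sqrt(10).
List the singular points by increasing real part (a conjugate pair: the negative imaginary part first).
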